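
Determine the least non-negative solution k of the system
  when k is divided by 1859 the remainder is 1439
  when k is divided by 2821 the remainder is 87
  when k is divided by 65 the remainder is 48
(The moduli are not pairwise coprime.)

440163

gcd(1859, 2821) = 13 and 13 | (87 − 1439), so the pair is consistent; merging gives k ≡ 36760 (mod 403403), where 403403 = lcm(1859, 2821).
gcd(403403, 65) = 13 and 13 | (48 − 36760), so the pair is consistent; merging gives k ≡ 440163 (mod 2017015), where 2017015 = lcm(403403, 65).
The solution is unique modulo lcm(1859, 2821, 65) = 2017015.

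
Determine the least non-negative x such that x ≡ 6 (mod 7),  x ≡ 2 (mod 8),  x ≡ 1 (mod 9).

The moduli are pairwise coprime; N = 7·8·9 = 504.
N/7 = 72; 72 ≡ 2 (mod 7); 2·4 ≡ 1, so inverse 4.
N/8 = 63; 63 ≡ 7 (mod 8); 7·7 ≡ 1, so inverse 7.
N/9 = 56; 56 ≡ 2 (mod 9); 2·5 ≡ 1, so inverse 5.
x ≡ 6·72·4 + 2·63·7 + 1·56·5 = 2890.
2890 mod 504 = 370.

370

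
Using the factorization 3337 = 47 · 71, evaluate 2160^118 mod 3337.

1465

Mod 47: 2160 ≡ 45; by Fermat, exponent reduces to 118 mod 46 = 26; 45^26 ≡ 8 (mod 47).
Mod 71: 2160 ≡ 30; by Fermat, exponent reduces to 118 mod 70 = 48; 30^48 ≡ 45 (mod 71).
Combine by CRT: x ≡ 8 (mod 47), x ≡ 45 (mod 71) ⇒ x ≡ 1465 (mod 3337).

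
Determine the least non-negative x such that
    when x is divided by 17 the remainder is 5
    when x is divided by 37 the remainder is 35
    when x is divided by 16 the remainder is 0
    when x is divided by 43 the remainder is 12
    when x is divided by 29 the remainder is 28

From x ≡ 5 (mod 17) write x = 5 + 17t. Substituting into x ≡ 35 (mod 37) gives 17t ≡ 30 (mod 37), and since 17⁻¹ ≡ 24 (mod 37), t ≡ 17. Hence x ≡ 5 + 17·17 = 294 (mod 629).
From x ≡ 294 (mod 629) write x = 294 + 629t. Substituting into x ≡ 0 (mod 16) gives 629t ≡ 10 (mod 16), and since 5⁻¹ ≡ 13 (mod 16), t ≡ 2. Hence x ≡ 294 + 629·2 = 1552 (mod 10064).
From x ≡ 1552 (mod 10064) write x = 1552 + 10064t. Substituting into x ≡ 12 (mod 43) gives 10064t ≡ 8 (mod 43), and since 2⁻¹ ≡ 22 (mod 43), t ≡ 4. Hence x ≡ 1552 + 10064·4 = 41808 (mod 432752).
From x ≡ 41808 (mod 432752) write x = 41808 + 432752t. Substituting into x ≡ 28 (mod 29) gives 432752t ≡ 9 (mod 29), and since 14⁻¹ ≡ 27 (mod 29), t ≡ 11. Hence x ≡ 41808 + 432752·11 = 4802080 (mod 12549808).

4802080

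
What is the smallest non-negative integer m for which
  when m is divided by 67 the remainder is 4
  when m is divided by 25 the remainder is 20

From m ≡ 4 (mod 67) write m = 4 + 67t. Substituting into m ≡ 20 (mod 25) gives 67t ≡ 16 (mod 25), and since 17⁻¹ ≡ 3 (mod 25), t ≡ 23. Hence m ≡ 4 + 67·23 = 1545 (mod 1675).

1545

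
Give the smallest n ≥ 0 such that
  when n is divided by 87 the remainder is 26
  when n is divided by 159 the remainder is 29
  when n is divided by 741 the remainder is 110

452861

Combine the congruences pairwise.
gcd(87, 159) = 3 and 3 | (29 − 26), so the pair is consistent; merging gives n ≡ 983 (mod 4611), where 4611 = lcm(87, 159).
gcd(4611, 741) = 3 and 3 | (110 − 983), so the pair is consistent; merging gives n ≡ 452861 (mod 1138917), where 1138917 = lcm(4611, 741).
The solution is unique modulo lcm(87, 159, 741) = 1138917.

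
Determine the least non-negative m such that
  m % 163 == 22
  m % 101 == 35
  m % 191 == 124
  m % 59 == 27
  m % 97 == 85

17099552838

The moduli are pairwise coprime; N = 163·101·191·59·97 = 17995590059.
N/163 = 110402393; 110402393 ≡ 48 (mod 163); 48·17 ≡ 1, so inverse 17.
N/101 = 178174159; 178174159 ≡ 59 (mod 101); 59·12 ≡ 1, so inverse 12.
N/191 = 94217749; 94217749 ≡ 123 (mod 191); 123·132 ≡ 1, so inverse 132.
N/59 = 305010001; 305010001 ≡ 2 (mod 59); 2·30 ≡ 1, so inverse 30.
N/97 = 185521547; 185521547 ≡ 26 (mod 97); 26·56 ≡ 1, so inverse 56.
m ≡ 22·110402393·17 + 35·178174159·12 + 124·94217749·132 + 27·305010001·30 + 85·185521547·56 = 2788420421924.
2788420421924 mod 17995590059 = 17099552838.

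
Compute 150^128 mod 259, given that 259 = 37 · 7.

Mod 37: 150 ≡ 2; by Fermat, exponent reduces to 128 mod 36 = 20; 2^20 ≡ 33 (mod 37).
Mod 7: 150 ≡ 3; by Fermat, exponent reduces to 128 mod 6 = 2; 3^2 ≡ 2 (mod 7).
Combine by CRT: x ≡ 33 (mod 37), x ≡ 2 (mod 7) ⇒ x ≡ 107 (mod 259).

107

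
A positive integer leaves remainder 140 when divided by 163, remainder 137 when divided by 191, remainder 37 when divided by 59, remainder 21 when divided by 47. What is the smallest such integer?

The moduli are pairwise coprime; N = 163·191·59·47 = 86331809.
N/163 = 529643; 529643 ≡ 56 (mod 163); 56·131 ≡ 1, so inverse 131.
N/191 = 451999; 451999 ≡ 93 (mod 191); 93·76 ≡ 1, so inverse 76.
N/59 = 1463251; 1463251 ≡ 51 (mod 59); 51·22 ≡ 1, so inverse 22.
N/47 = 1836847; 1836847 ≡ 40 (mod 47); 40·20 ≡ 1, so inverse 20.
t ≡ 140·529643·131 + 137·451999·76 + 37·1463251·22 + 21·1836847·20 = 16382428262.
16382428262 mod 86331809 = 65716361.

65716361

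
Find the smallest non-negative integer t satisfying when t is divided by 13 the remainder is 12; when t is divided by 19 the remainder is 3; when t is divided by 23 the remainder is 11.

The moduli are pairwise coprime; N = 13·19·23 = 5681.
N/13 = 437; 437 ≡ 8 (mod 13); 8·5 ≡ 1, so inverse 5.
N/19 = 299; 299 ≡ 14 (mod 19); 14·15 ≡ 1, so inverse 15.
N/23 = 247; 247 ≡ 17 (mod 23); 17·19 ≡ 1, so inverse 19.
t ≡ 12·437·5 + 3·299·15 + 11·247·19 = 91298.
91298 mod 5681 = 402.

402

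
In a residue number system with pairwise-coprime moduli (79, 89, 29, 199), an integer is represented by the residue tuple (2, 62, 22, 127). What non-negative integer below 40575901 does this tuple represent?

From x ≡ 2 (mod 79) write x = 2 + 79t. Substituting into x ≡ 62 (mod 89) gives 79t ≡ 60 (mod 89), and since 79⁻¹ ≡ 80 (mod 89), t ≡ 83. Hence x ≡ 2 + 79·83 = 6559 (mod 7031).
From x ≡ 6559 (mod 7031) write x = 6559 + 7031t. Substituting into x ≡ 22 (mod 29) gives 7031t ≡ 17 (mod 29), and since 13⁻¹ ≡ 9 (mod 29), t ≡ 8. Hence x ≡ 6559 + 7031·8 = 62807 (mod 203899).
From x ≡ 62807 (mod 203899) write x = 62807 + 203899t. Substituting into x ≡ 127 (mod 199) gives 203899t ≡ 5 (mod 199), and since 123⁻¹ ≡ 144 (mod 199), t ≡ 123. Hence x ≡ 62807 + 203899·123 = 25142384 (mod 40575901).

25142384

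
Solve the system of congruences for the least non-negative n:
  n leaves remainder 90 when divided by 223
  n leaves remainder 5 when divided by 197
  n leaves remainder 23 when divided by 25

38223

The moduli are pairwise coprime; M = 223·197·25 = 1098275.
M/223 = 4925; 4925 ≡ 19 (mod 223); 19·47 ≡ 1, so inverse 47.
M/197 = 5575; 5575 ≡ 59 (mod 197); 59·187 ≡ 1, so inverse 187.
M/25 = 43931; 43931 ≡ 6 (mod 25); 6·21 ≡ 1, so inverse 21.
n ≡ 90·4925·47 + 5·5575·187 + 23·43931·21 = 47264048.
47264048 mod 1098275 = 38223.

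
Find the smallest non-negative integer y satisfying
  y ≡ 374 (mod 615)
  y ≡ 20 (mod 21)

2834

Combine the congruences pairwise.
gcd(615, 21) = 3 and 3 | (20 − 374), so the pair is consistent; merging gives y ≡ 2834 (mod 4305), where 4305 = lcm(615, 21).
The solution is unique modulo lcm(615, 21) = 4305.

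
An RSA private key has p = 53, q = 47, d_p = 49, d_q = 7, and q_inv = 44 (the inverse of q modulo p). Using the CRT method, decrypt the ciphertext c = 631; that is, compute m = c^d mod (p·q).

m₁ = c^(d_p) mod p: c ≡ 48 (mod 53), and 48^49 mod 53 = 39.
m₂ = c^(d_q) mod q: c ≡ 20 (mod 47), and 20^7 mod 47 = 26.
h = q_inv·(m₁ − m₂) mod p = 44·(39 − 26) mod 53 = 42.
m = m₂ + h·q = 26 + 42·47 = 2000.

2000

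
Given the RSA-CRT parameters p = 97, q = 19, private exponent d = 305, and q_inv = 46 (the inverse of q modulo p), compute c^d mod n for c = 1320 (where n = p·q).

d_p = d mod (p−1) = 305 mod 96 = 17; d_q = d mod (q−1) = 17.
m₁ = c^(d_p) mod p: c ≡ 59 (mod 97), and 59^17 mod 97 = 87.
m₂ = c^(d_q) mod q: c ≡ 9 (mod 19), and 9^17 mod 19 = 17.
h = q_inv·(m₁ − m₂) mod p = 46·(87 − 17) mod 97 = 19.
m = m₂ + h·q = 17 + 19·19 = 378.

378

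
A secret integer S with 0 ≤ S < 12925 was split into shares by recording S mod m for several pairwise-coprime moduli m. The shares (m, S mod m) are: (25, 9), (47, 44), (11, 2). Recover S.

9209

From S ≡ 9 (mod 25) write S = 9 + 25t. Substituting into S ≡ 44 (mod 47) gives 25t ≡ 35 (mod 47), and since 25⁻¹ ≡ 32 (mod 47), t ≡ 39. Hence S ≡ 9 + 25·39 = 984 (mod 1175).
From S ≡ 984 (mod 1175) write S = 984 + 1175t. Substituting into S ≡ 2 (mod 11) gives 1175t ≡ 8 (mod 11), and since 9⁻¹ ≡ 5 (mod 11), t ≡ 7. Hence S ≡ 984 + 1175·7 = 9209 (mod 12925).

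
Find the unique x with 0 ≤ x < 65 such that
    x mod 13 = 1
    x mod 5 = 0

40

Combine the congruences pairwise.
From x ≡ 1 (mod 13) write x = 1 + 13t. Substituting into x ≡ 0 (mod 5) gives 13t ≡ 4 (mod 5), and since 3⁻¹ ≡ 2 (mod 5), t ≡ 3. Hence x ≡ 1 + 13·3 = 40 (mod 65).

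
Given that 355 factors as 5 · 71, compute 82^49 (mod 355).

17

Mod 5: 82 ≡ 2; by Fermat, exponent reduces to 49 mod 4 = 1; 2^1 ≡ 2 (mod 5).
Mod 71: 82 ≡ 11; 11^49 ≡ 17 (mod 71).
Combine by CRT: x ≡ 2 (mod 5), x ≡ 17 (mod 71) ⇒ x ≡ 17 (mod 355).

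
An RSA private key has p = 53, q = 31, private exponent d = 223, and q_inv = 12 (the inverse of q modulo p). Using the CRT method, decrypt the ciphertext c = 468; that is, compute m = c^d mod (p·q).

d_p = d mod (p−1) = 223 mod 52 = 15; d_q = d mod (q−1) = 13.
m₁ = c^(d_p) mod p: c ≡ 44 (mod 53), and 44^15 mod 53 = 28.
m₂ = c^(d_q) mod q: c ≡ 3 (mod 31), and 3^13 mod 31 = 24.
h = q_inv·(m₁ − m₂) mod p = 12·(28 − 24) mod 53 = 48.
m = m₂ + h·q = 24 + 48·31 = 1512.

1512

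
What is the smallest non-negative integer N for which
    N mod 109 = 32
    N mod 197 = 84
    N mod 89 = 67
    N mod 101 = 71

51243330

The moduli are pairwise coprime; M = 109·197·89·101 = 193020797.
M/109 = 1770833; 1770833 ≡ 19 (mod 109); 19·23 ≡ 1, so inverse 23.
M/197 = 979801; 979801 ≡ 120 (mod 197); 120·110 ≡ 1, so inverse 110.
M/89 = 2168773; 2168773 ≡ 21 (mod 89); 21·17 ≡ 1, so inverse 17.
M/101 = 1911097; 1911097 ≡ 76 (mod 101); 76·4 ≡ 1, so inverse 4.
N ≡ 32·1770833·23 + 84·979801·110 + 67·2168773·17 + 71·1911097·4 = 13369678323.
13369678323 mod 193020797 = 51243330.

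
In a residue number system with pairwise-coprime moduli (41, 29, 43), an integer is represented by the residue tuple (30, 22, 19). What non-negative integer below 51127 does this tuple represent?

The moduli are pairwise coprime; N = 41·29·43 = 51127.
N/41 = 1247; 1247 ≡ 17 (mod 41); 17·29 ≡ 1, so inverse 29.
N/29 = 1763; 1763 ≡ 23 (mod 29); 23·24 ≡ 1, so inverse 24.
N/43 = 1189; 1189 ≡ 28 (mod 43); 28·20 ≡ 1, so inverse 20.
x ≡ 30·1247·29 + 22·1763·24 + 19·1189·20 = 2467574.
2467574 mod 51127 = 13478.

13478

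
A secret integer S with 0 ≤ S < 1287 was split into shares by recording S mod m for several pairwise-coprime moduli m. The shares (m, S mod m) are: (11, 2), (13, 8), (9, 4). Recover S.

The moduli are pairwise coprime; N = 11·13·9 = 1287.
N/11 = 117; 117 ≡ 7 (mod 11); 7·8 ≡ 1, so inverse 8.
N/13 = 99; 99 ≡ 8 (mod 13); 8·5 ≡ 1, so inverse 5.
N/9 = 143; 143 ≡ 8 (mod 9); 8·8 ≡ 1, so inverse 8.
S ≡ 2·117·8 + 8·99·5 + 4·143·8 = 10408.
10408 mod 1287 = 112.

112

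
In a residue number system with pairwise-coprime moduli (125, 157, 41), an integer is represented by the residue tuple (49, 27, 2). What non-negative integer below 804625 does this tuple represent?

384049

The moduli are pairwise coprime; N = 125·157·41 = 804625.
N/125 = 6437; 6437 ≡ 62 (mod 125); 62·123 ≡ 1, so inverse 123.
N/157 = 5125; 5125 ≡ 101 (mod 157); 101·14 ≡ 1, so inverse 14.
N/41 = 19625; 19625 ≡ 27 (mod 41); 27·38 ≡ 1, so inverse 38.
x ≡ 49·6437·123 + 27·5125·14 + 2·19625·38 = 42224549.
42224549 mod 804625 = 384049.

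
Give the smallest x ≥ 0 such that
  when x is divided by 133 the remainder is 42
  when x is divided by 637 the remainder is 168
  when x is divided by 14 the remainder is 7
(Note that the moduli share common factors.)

gcd(133, 637) = 7 and 7 | (168 − 42), so the pair is consistent; merging gives x ≡ 9086 (mod 12103), where 12103 = lcm(133, 637).
gcd(12103, 14) = 7 and 7 | (7 − 9086), so the pair is consistent; merging gives x ≡ 21189 (mod 24206), where 24206 = lcm(12103, 14).
The solution is unique modulo lcm(133, 637, 14) = 24206.

21189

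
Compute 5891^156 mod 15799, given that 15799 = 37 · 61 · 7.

Mod 37: 5891 ≡ 8; by Fermat, exponent reduces to 156 mod 36 = 12; 8^12 ≡ 1 (mod 37).
Mod 61: 5891 ≡ 35; by Fermat, exponent reduces to 156 mod 60 = 36; 35^36 ≡ 58 (mod 61).
Mod 7: 5891 ≡ 4; since 6 | 156, by Fermat 4^156 ≡ 1 (mod 7).
Combine by CRT: x ≡ 1 (mod 37), x ≡ 58 (mod 61), x ≡ 1 (mod 7) ⇒ x ≡ 4145 (mod 15799).

4145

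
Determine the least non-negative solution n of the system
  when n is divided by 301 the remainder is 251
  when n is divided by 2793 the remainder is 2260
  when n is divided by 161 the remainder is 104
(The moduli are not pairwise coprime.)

gcd(301, 2793) = 7 and 7 | (2260 − 251), so the pair is consistent; merging gives n ≡ 105601 (mod 120099), where 120099 = lcm(301, 2793).
gcd(120099, 161) = 7 and 7 | (104 − 105601), so the pair is consistent; merging gives n ≡ 826195 (mod 2762277), where 2762277 = lcm(120099, 161).
The solution is unique modulo lcm(301, 2793, 161) = 2762277.

826195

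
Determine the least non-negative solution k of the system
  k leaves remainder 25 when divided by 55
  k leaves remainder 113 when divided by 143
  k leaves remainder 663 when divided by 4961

Combine the congruences pairwise.
gcd(55, 143) = 11 and 11 | (113 − 25), so the pair is consistent; merging gives k ≡ 685 (mod 715), where 715 = lcm(55, 143).
gcd(715, 4961) = 11 and 11 | (663 − 685), so the pair is consistent; merging gives k ≡ 159415 (mod 322465), where 322465 = lcm(715, 4961).
The solution is unique modulo lcm(55, 143, 4961) = 322465.

159415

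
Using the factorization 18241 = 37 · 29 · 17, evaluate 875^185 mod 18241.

705

Mod 37: 875 ≡ 24; by Fermat, exponent reduces to 185 mod 36 = 5; 24^5 ≡ 2 (mod 37).
Mod 29: 875 ≡ 5; by Fermat, exponent reduces to 185 mod 28 = 17; 5^17 ≡ 9 (mod 29).
Mod 17: 875 ≡ 8; by Fermat, exponent reduces to 185 mod 16 = 9; 8^9 ≡ 8 (mod 17).
Combine by CRT: x ≡ 2 (mod 37), x ≡ 9 (mod 29), x ≡ 8 (mod 17) ⇒ x ≡ 705 (mod 18241).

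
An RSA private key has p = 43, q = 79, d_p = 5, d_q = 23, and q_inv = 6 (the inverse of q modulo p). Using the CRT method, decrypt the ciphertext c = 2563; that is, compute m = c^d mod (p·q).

218

m₁ = c^(d_p) mod p: c ≡ 26 (mod 43), and 26^5 mod 43 = 3.
m₂ = c^(d_q) mod q: c ≡ 35 (mod 79), and 35^23 mod 79 = 60.
h = q_inv·(m₁ − m₂) mod p = 6·(3 − 60) mod 43 = 2.
m = m₂ + h·q = 60 + 2·79 = 218.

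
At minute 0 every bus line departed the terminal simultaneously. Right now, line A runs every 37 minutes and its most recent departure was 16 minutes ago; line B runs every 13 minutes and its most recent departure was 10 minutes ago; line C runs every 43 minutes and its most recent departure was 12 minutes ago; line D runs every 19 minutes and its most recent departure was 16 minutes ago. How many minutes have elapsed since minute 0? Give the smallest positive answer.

388775

Combine the congruences pairwise.
From t ≡ 16 (mod 37) write t = 16 + 37s. Substituting into t ≡ 10 (mod 13) gives 37s ≡ 7 (mod 13), and since 11⁻¹ ≡ 6 (mod 13), s ≡ 3. Hence t ≡ 16 + 37·3 = 127 (mod 481).
From t ≡ 127 (mod 481) write t = 127 + 481s. Substituting into t ≡ 12 (mod 43) gives 481s ≡ 14 (mod 43), and since 8⁻¹ ≡ 27 (mod 43), s ≡ 34. Hence t ≡ 127 + 481·34 = 16481 (mod 20683).
From t ≡ 16481 (mod 20683) write t = 16481 + 20683s. Substituting into t ≡ 16 (mod 19) gives 20683s ≡ 8 (mod 19), and since 11⁻¹ ≡ 7 (mod 19), s ≡ 18. Hence t ≡ 16481 + 20683·18 = 388775 (mod 392977).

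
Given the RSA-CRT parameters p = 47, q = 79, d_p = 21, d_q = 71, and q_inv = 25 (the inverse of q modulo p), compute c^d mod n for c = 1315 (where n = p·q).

m₁ = c^(d_p) mod p: c ≡ 46 (mod 47), and 46^21 mod 47 = 46.
m₂ = c^(d_q) mod q: c ≡ 51 (mod 79), and 51^71 mod 79 = 9.
h = q_inv·(m₁ − m₂) mod p = 25·(46 − 9) mod 47 = 32.
m = m₂ + h·q = 9 + 32·79 = 2537.

2537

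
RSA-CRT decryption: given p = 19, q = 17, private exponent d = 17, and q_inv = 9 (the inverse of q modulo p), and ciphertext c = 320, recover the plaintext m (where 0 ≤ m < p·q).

82

d_p = d mod (p−1) = 17 mod 18 = 17; d_q = d mod (q−1) = 1.
m₁ = c^(d_p) mod p: c ≡ 16 (mod 19), and 16^17 mod 19 = 6.
m₂ = c^(d_q) mod q: c ≡ 14 (mod 17), and 14^1 mod 17 = 14.
h = q_inv·(m₁ − m₂) mod p = 9·(6 − 14) mod 19 = 4.
m = m₂ + h·q = 14 + 4·17 = 82.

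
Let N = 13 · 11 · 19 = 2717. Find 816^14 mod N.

2414

Mod 13: 816 ≡ 10; by Fermat, exponent reduces to 14 mod 12 = 2; 10^2 ≡ 9 (mod 13).
Mod 11: 816 ≡ 2; by Fermat, exponent reduces to 14 mod 10 = 4; 2^4 ≡ 5 (mod 11).
Mod 19: 816 ≡ 18; 18^14 ≡ 1 (mod 19).
Combine by CRT: x ≡ 9 (mod 13), x ≡ 5 (mod 11), x ≡ 1 (mod 19) ⇒ x ≡ 2414 (mod 2717).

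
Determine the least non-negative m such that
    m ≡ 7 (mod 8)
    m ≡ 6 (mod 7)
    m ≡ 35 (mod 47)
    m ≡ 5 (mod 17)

From m ≡ 7 (mod 8) write m = 7 + 8t. Substituting into m ≡ 6 (mod 7) gives 8t ≡ 6 (mod 7), and since 1⁻¹ ≡ 1 (mod 7), t ≡ 6. Hence m ≡ 7 + 8·6 = 55 (mod 56).
From m ≡ 55 (mod 56) write m = 55 + 56t. Substituting into m ≡ 35 (mod 47) gives 56t ≡ 27 (mod 47), and since 9⁻¹ ≡ 21 (mod 47), t ≡ 3. Hence m ≡ 55 + 56·3 = 223 (mod 2632).
From m ≡ 223 (mod 2632) write m = 223 + 2632t. Substituting into m ≡ 5 (mod 17) gives 2632t ≡ 3 (mod 17), and since 14⁻¹ ≡ 11 (mod 17), t ≡ 16. Hence m ≡ 223 + 2632·16 = 42335 (mod 44744).

42335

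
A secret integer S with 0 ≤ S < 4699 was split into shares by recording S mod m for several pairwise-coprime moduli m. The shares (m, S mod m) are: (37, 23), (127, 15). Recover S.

Combine the congruences pairwise.
From S ≡ 23 (mod 37) write S = 23 + 37t. Substituting into S ≡ 15 (mod 127) gives 37t ≡ 119 (mod 127), and since 37⁻¹ ≡ 103 (mod 127), t ≡ 65. Hence S ≡ 23 + 37·65 = 2428 (mod 4699).

2428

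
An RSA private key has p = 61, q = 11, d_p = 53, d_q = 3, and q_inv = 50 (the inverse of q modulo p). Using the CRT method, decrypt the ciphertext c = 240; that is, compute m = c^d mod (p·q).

m₁ = c^(d_p) mod p: c ≡ 57 (mod 61), and 57^53 mod 61 = 22.
m₂ = c^(d_q) mod q: c ≡ 9 (mod 11), and 9^3 mod 11 = 3.
h = q_inv·(m₁ − m₂) mod p = 50·(22 − 3) mod 61 = 35.
m = m₂ + h·q = 3 + 35·11 = 388.

388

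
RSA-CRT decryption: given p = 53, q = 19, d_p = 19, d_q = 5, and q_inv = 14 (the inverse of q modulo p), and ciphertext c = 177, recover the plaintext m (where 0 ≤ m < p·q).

993

m₁ = c^(d_p) mod p: c ≡ 18 (mod 53), and 18^19 mod 53 = 39.
m₂ = c^(d_q) mod q: c ≡ 6 (mod 19), and 6^5 mod 19 = 5.
h = q_inv·(m₁ − m₂) mod p = 14·(39 − 5) mod 53 = 52.
m = m₂ + h·q = 5 + 52·19 = 993.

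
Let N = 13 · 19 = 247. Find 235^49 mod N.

Mod 13: 235 ≡ 1; by Fermat, exponent reduces to 49 mod 12 = 1; 1^1 ≡ 1 (mod 13).
Mod 19: 235 ≡ 7; by Fermat, exponent reduces to 49 mod 18 = 13; 7^13 ≡ 7 (mod 19).
Combine by CRT: x ≡ 1 (mod 13), x ≡ 7 (mod 19) ⇒ x ≡ 235 (mod 247).

235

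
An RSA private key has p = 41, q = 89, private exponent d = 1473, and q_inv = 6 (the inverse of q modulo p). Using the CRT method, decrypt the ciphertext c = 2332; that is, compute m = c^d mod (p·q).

d_p = d mod (p−1) = 1473 mod 40 = 33; d_q = d mod (q−1) = 65.
m₁ = c^(d_p) mod p: c ≡ 36 (mod 41), and 36^33 mod 41 = 2.
m₂ = c^(d_q) mod q: c ≡ 18 (mod 89), and 18^65 mod 89 = 84.
h = q_inv·(m₁ − m₂) mod p = 6·(2 − 84) mod 41 = 0.
m = m₂ + h·q = 84 + 0·89 = 84.

84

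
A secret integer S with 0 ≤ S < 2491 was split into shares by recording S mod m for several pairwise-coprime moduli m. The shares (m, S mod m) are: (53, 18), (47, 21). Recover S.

1290

From S ≡ 18 (mod 53) write S = 18 + 53t. Substituting into S ≡ 21 (mod 47) gives 53t ≡ 3 (mod 47), and since 6⁻¹ ≡ 8 (mod 47), t ≡ 24. Hence S ≡ 18 + 53·24 = 1290 (mod 2491).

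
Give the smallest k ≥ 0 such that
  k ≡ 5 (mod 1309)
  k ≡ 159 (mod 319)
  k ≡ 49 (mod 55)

gcd(1309, 319) = 11 and 11 | (159 − 5), so the pair is consistent; merging gives k ≡ 31421 (mod 37961), where 37961 = lcm(1309, 319).
gcd(37961, 55) = 11 and 11 | (49 − 31421), so the pair is consistent; merging gives k ≡ 145304 (mod 189805), where 189805 = lcm(37961, 55).
The solution is unique modulo lcm(1309, 319, 55) = 189805.

145304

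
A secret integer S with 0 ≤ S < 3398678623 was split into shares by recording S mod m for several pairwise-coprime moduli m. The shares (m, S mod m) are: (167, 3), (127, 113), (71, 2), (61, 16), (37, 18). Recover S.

From S ≡ 3 (mod 167) write S = 3 + 167t. Substituting into S ≡ 113 (mod 127) gives 167t ≡ 110 (mod 127), and since 40⁻¹ ≡ 54 (mod 127), t ≡ 98. Hence S ≡ 3 + 167·98 = 16369 (mod 21209).
From S ≡ 16369 (mod 21209) write S = 16369 + 21209t. Substituting into S ≡ 2 (mod 71) gives 21209t ≡ 34 (mod 71), and since 51⁻¹ ≡ 39 (mod 71), t ≡ 48. Hence S ≡ 16369 + 21209·48 = 1034401 (mod 1505839).
From S ≡ 1034401 (mod 1505839) write S = 1034401 + 1505839t. Substituting into S ≡ 16 (mod 61) gives 1505839t ≡ 53 (mod 61), and since 54⁻¹ ≡ 26 (mod 61), t ≡ 36. Hence S ≡ 1034401 + 1505839·36 = 55244605 (mod 91856179).
From S ≡ 55244605 (mod 91856179) write S = 55244605 + 91856179t. Substituting into S ≡ 18 (mod 37) gives 91856179t ≡ 2 (mod 37), and since 16⁻¹ ≡ 7 (mod 37), t ≡ 14. Hence S ≡ 55244605 + 91856179·14 = 1341231111 (mod 3398678623).

1341231111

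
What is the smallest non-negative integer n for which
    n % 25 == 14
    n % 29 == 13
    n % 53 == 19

Combine the congruences pairwise.
From n ≡ 14 (mod 25) write n = 14 + 25t. Substituting into n ≡ 13 (mod 29) gives 25t ≡ 28 (mod 29), and since 25⁻¹ ≡ 7 (mod 29), t ≡ 22. Hence n ≡ 14 + 25·22 = 564 (mod 725).
From n ≡ 564 (mod 725) write n = 564 + 725t. Substituting into n ≡ 19 (mod 53) gives 725t ≡ 38 (mod 53), and since 36⁻¹ ≡ 28 (mod 53), t ≡ 4. Hence n ≡ 564 + 725·4 = 3464 (mod 38425).

3464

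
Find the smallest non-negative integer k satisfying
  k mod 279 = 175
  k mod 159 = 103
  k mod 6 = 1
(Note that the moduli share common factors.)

Combine the congruences pairwise.
gcd(279, 159) = 3 and 3 | (103 − 175), so the pair is consistent; merging gives k ≡ 2965 (mod 14787), where 14787 = lcm(279, 159).
gcd(14787, 6) = 3 and 3 | (1 − 2965), so the pair is consistent; merging gives k ≡ 2965 (mod 29574), where 29574 = lcm(14787, 6).
The solution is unique modulo lcm(279, 159, 6) = 29574.

2965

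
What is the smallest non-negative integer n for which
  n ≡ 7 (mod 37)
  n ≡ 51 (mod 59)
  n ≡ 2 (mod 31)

47959

The moduli are pairwise coprime; M = 37·59·31 = 67673.
M/37 = 1829; 1829 ≡ 16 (mod 37); 16·7 ≡ 1, so inverse 7.
M/59 = 1147; 1147 ≡ 26 (mod 59); 26·25 ≡ 1, so inverse 25.
M/31 = 2183; 2183 ≡ 13 (mod 31); 13·12 ≡ 1, so inverse 12.
n ≡ 7·1829·7 + 51·1147·25 + 2·2183·12 = 1604438.
1604438 mod 67673 = 47959.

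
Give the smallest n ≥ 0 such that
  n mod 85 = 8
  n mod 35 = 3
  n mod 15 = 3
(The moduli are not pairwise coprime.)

Combine the congruences pairwise.
gcd(85, 35) = 5 and 5 | (3 − 8), so the pair is consistent; merging gives n ≡ 178 (mod 595), where 595 = lcm(85, 35).
gcd(595, 15) = 5 and 5 | (3 − 178), so the pair is consistent; merging gives n ≡ 1368 (mod 1785), where 1785 = lcm(595, 15).
The solution is unique modulo lcm(85, 35, 15) = 1785.

1368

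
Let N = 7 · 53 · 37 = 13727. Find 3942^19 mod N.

10340

Mod 7: 3942 ≡ 1; by Fermat, exponent reduces to 19 mod 6 = 1; 1^1 ≡ 1 (mod 7).
Mod 53: 3942 ≡ 20; 20^19 ≡ 5 (mod 53).
Mod 37: 3942 ≡ 20; 20^19 ≡ 17 (mod 37).
Combine by CRT: x ≡ 1 (mod 7), x ≡ 5 (mod 53), x ≡ 17 (mod 37) ⇒ x ≡ 10340 (mod 13727).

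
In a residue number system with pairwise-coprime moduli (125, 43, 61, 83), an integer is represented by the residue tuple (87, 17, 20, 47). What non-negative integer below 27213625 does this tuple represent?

From x ≡ 87 (mod 125) write x = 87 + 125t. Substituting into x ≡ 17 (mod 43) gives 125t ≡ 16 (mod 43), and since 39⁻¹ ≡ 32 (mod 43), t ≡ 39. Hence x ≡ 87 + 125·39 = 4962 (mod 5375).
From x ≡ 4962 (mod 5375) write x = 4962 + 5375t. Substituting into x ≡ 20 (mod 61) gives 5375t ≡ 60 (mod 61), and since 7⁻¹ ≡ 35 (mod 61), t ≡ 26. Hence x ≡ 4962 + 5375·26 = 144712 (mod 327875).
From x ≡ 144712 (mod 327875) write x = 144712 + 327875t. Substituting into x ≡ 47 (mod 83) gives 327875t ≡ 4 (mod 83), and since 25⁻¹ ≡ 10 (mod 83), t ≡ 40. Hence x ≡ 144712 + 327875·40 = 13259712 (mod 27213625).

13259712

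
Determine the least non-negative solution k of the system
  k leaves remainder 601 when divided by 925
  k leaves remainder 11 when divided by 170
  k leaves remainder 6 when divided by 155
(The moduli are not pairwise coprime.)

196701

Combine the congruences pairwise.
gcd(925, 170) = 5 and 5 | (11 − 601), so the pair is consistent; merging gives k ≡ 8001 (mod 31450), where 31450 = lcm(925, 170).
gcd(31450, 155) = 5 and 5 | (6 − 8001), so the pair is consistent; merging gives k ≡ 196701 (mod 974950), where 974950 = lcm(31450, 155).
The solution is unique modulo lcm(925, 170, 155) = 974950.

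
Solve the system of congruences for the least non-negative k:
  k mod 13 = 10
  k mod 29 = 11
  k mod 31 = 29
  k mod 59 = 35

The moduli are pairwise coprime; N = 13·29·31·59 = 689533.
N/13 = 53041; 53041 ≡ 1 (mod 13), inverse 1.
N/29 = 23777; 23777 ≡ 26 (mod 29); 26·19 ≡ 1, so inverse 19.
N/31 = 22243; 22243 ≡ 16 (mod 31); 16·2 ≡ 1, so inverse 2.
N/59 = 11687; 11687 ≡ 5 (mod 59); 5·12 ≡ 1, so inverse 12.
k ≡ 10·53041·1 + 11·23777·19 + 29·22243·2 + 35·11687·12 = 11698437.
11698437 mod 689533 = 665909.

665909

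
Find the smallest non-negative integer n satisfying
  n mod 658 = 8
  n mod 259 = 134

gcd(658, 259) = 7 and 7 | (134 − 8), so the pair is consistent; merging gives n ≡ 7904 (mod 24346), where 24346 = lcm(658, 259).
The solution is unique modulo lcm(658, 259) = 24346.

7904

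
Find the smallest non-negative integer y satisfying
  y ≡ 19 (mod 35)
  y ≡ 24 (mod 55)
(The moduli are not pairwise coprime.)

299

Combine the congruences pairwise.
gcd(35, 55) = 5 and 5 | (24 − 19), so the pair is consistent; merging gives y ≡ 299 (mod 385), where 385 = lcm(35, 55).
The solution is unique modulo lcm(35, 55) = 385.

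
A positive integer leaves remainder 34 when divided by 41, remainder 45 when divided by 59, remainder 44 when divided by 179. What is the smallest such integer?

From n ≡ 34 (mod 41) write n = 34 + 41t. Substituting into n ≡ 45 (mod 59) gives 41t ≡ 11 (mod 59), and since 41⁻¹ ≡ 36 (mod 59), t ≡ 42. Hence n ≡ 34 + 41·42 = 1756 (mod 2419).
From n ≡ 1756 (mod 2419) write n = 1756 + 2419t. Substituting into n ≡ 44 (mod 179) gives 2419t ≡ 78 (mod 179), and since 92⁻¹ ≡ 72 (mod 179), t ≡ 67. Hence n ≡ 1756 + 2419·67 = 163829 (mod 433001).

163829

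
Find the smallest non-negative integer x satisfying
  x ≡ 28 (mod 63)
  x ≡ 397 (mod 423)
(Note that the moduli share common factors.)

1666

gcd(63, 423) = 9 and 9 | (397 − 28), so the pair is consistent; merging gives x ≡ 1666 (mod 2961), where 2961 = lcm(63, 423).
The solution is unique modulo lcm(63, 423) = 2961.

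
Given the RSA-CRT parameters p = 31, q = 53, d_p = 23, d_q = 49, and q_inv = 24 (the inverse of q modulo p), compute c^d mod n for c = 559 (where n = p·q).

218

m₁ = c^(d_p) mod p: c ≡ 1 (mod 31), and 1^23 mod 31 = 1.
m₂ = c^(d_q) mod q: c ≡ 29 (mod 53), and 29^49 mod 53 = 6.
h = q_inv·(m₁ − m₂) mod p = 24·(1 − 6) mod 31 = 4.
m = m₂ + h·q = 6 + 4·53 = 218.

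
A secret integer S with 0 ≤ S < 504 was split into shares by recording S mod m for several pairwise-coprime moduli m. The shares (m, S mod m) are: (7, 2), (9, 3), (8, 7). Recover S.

471

The moduli are pairwise coprime; N = 7·9·8 = 504.
N/7 = 72; 72 ≡ 2 (mod 7); 2·4 ≡ 1, so inverse 4.
N/9 = 56; 56 ≡ 2 (mod 9); 2·5 ≡ 1, so inverse 5.
N/8 = 63; 63 ≡ 7 (mod 8); 7·7 ≡ 1, so inverse 7.
S ≡ 2·72·4 + 3·56·5 + 7·63·7 = 4503.
4503 mod 504 = 471.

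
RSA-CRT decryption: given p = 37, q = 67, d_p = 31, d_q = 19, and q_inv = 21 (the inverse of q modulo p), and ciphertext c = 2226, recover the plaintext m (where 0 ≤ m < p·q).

m₁ = c^(d_p) mod p: c ≡ 6 (mod 37), and 6^31 mod 37 = 31.
m₂ = c^(d_q) mod q: c ≡ 15 (mod 67), and 15^19 mod 67 = 59.
h = q_inv·(m₁ − m₂) mod p = 21·(31 − 59) mod 37 = 4.
m = m₂ + h·q = 59 + 4·67 = 327.

327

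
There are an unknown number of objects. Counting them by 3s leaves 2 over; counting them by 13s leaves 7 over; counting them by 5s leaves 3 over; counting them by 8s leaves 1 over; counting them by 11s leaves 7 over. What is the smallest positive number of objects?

The moduli are pairwise coprime; M = 3·13·5·8·11 = 17160.
M/3 = 5720; 5720 ≡ 2 (mod 3); 2·2 ≡ 1, so inverse 2.
M/13 = 1320; 1320 ≡ 7 (mod 13); 7·2 ≡ 1, so inverse 2.
M/5 = 3432; 3432 ≡ 2 (mod 5); 2·3 ≡ 1, so inverse 3.
M/8 = 2145; 2145 ≡ 1 (mod 8), inverse 1.
M/11 = 1560; 1560 ≡ 9 (mod 11); 9·5 ≡ 1, so inverse 5.
N ≡ 2·5720·2 + 7·1320·2 + 3·3432·3 + 1·2145·1 + 7·1560·5 = 128993.
128993 mod 17160 = 8873.

8873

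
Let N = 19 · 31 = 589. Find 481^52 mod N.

256

Mod 19: 481 ≡ 6; by Fermat, exponent reduces to 52 mod 18 = 16; 6^16 ≡ 9 (mod 19).
Mod 31: 481 ≡ 16; by Fermat, exponent reduces to 52 mod 30 = 22; 16^22 ≡ 8 (mod 31).
Combine by CRT: x ≡ 9 (mod 19), x ≡ 8 (mod 31) ⇒ x ≡ 256 (mod 589).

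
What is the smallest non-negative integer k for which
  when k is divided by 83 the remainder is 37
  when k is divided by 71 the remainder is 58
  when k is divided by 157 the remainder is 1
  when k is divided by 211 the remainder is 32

From k ≡ 37 (mod 83) write k = 37 + 83t. Substituting into k ≡ 58 (mod 71) gives 83t ≡ 21 (mod 71), and since 12⁻¹ ≡ 6 (mod 71), t ≡ 55. Hence k ≡ 37 + 83·55 = 4602 (mod 5893).
From k ≡ 4602 (mod 5893) write k = 4602 + 5893t. Substituting into k ≡ 1 (mod 157) gives 5893t ≡ 109 (mod 157), and since 84⁻¹ ≡ 43 (mod 157), t ≡ 134. Hence k ≡ 4602 + 5893·134 = 794264 (mod 925201).
From k ≡ 794264 (mod 925201) write k = 794264 + 925201t. Substituting into k ≡ 32 (mod 211) gives 925201t ≡ 183 (mod 211), and since 177⁻¹ ≡ 31 (mod 211), t ≡ 187. Hence k ≡ 794264 + 925201·187 = 173806851 (mod 195217411).

173806851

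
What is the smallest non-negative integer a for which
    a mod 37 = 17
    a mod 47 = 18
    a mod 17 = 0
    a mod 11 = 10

139655

The moduli are pairwise coprime; N = 37·47·17·11 = 325193.
N/37 = 8789; 8789 ≡ 20 (mod 37); 20·13 ≡ 1, so inverse 13.
N/47 = 6919; 6919 ≡ 10 (mod 47); 10·33 ≡ 1, so inverse 33.
N/17 = 19129; 19129 ≡ 4 (mod 17); 4·13 ≡ 1, so inverse 13.
N/11 = 29563; 29563 ≡ 6 (mod 11); 6·2 ≡ 1, so inverse 2.
a ≡ 17·8789·13 + 18·6919·33 + 0·19129·13 + 10·29563·2 = 6643515.
6643515 mod 325193 = 139655.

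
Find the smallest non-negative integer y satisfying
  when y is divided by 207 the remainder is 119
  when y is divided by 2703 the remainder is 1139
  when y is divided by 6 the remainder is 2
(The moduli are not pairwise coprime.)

Combine the congruences pairwise.
gcd(207, 2703) = 3 and 3 | (1139 − 119), so the pair is consistent; merging gives y ≡ 144398 (mod 186507), where 186507 = lcm(207, 2703).
gcd(186507, 6) = 3 and 3 | (2 − 144398), so the pair is consistent; merging gives y ≡ 144398 (mod 373014), where 373014 = lcm(186507, 6).
The solution is unique modulo lcm(207, 2703, 6) = 373014.

144398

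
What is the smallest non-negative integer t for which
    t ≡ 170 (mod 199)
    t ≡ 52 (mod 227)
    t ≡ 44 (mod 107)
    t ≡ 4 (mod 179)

351353376

From t ≡ 170 (mod 199) write t = 170 + 199s. Substituting into t ≡ 52 (mod 227) gives 199s ≡ 109 (mod 227), and since 199⁻¹ ≡ 154 (mod 227), s ≡ 215. Hence t ≡ 170 + 199·215 = 42955 (mod 45173).
From t ≡ 42955 (mod 45173) write t = 42955 + 45173s. Substituting into t ≡ 44 (mod 107) gives 45173s ≡ 103 (mod 107), and since 19⁻¹ ≡ 62 (mod 107), s ≡ 73. Hence t ≡ 42955 + 45173·73 = 3340584 (mod 4833511).
From t ≡ 3340584 (mod 4833511) write t = 3340584 + 4833511s. Substituting into t ≡ 4 (mod 179) gives 4833511s ≡ 97 (mod 179), and since 153⁻¹ ≡ 117 (mod 179), s ≡ 72. Hence t ≡ 3340584 + 4833511·72 = 351353376 (mod 865198469).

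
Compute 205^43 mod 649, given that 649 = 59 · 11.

222

Mod 59: 205 ≡ 28; 28^43 ≡ 45 (mod 59).
Mod 11: 205 ≡ 7; by Fermat, exponent reduces to 43 mod 10 = 3; 7^3 ≡ 2 (mod 11).
Combine by CRT: x ≡ 45 (mod 59), x ≡ 2 (mod 11) ⇒ x ≡ 222 (mod 649).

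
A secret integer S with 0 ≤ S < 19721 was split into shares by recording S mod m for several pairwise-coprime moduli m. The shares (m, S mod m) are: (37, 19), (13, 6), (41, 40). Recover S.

From S ≡ 19 (mod 37) write S = 19 + 37t. Substituting into S ≡ 6 (mod 13) gives 37t ≡ 0 (mod 13), and since 11⁻¹ ≡ 6 (mod 13), t ≡ 0. Hence S ≡ 19 + 37·0 = 19 (mod 481).
From S ≡ 19 (mod 481) write S = 19 + 481t. Substituting into S ≡ 40 (mod 41) gives 481t ≡ 21 (mod 41), and since 30⁻¹ ≡ 26 (mod 41), t ≡ 13. Hence S ≡ 19 + 481·13 = 6272 (mod 19721).

6272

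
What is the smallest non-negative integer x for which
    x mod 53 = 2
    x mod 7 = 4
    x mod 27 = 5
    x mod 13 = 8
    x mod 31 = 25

2784569

The moduli are pairwise coprime; N = 53·7·27·13·31 = 4036851.
N/53 = 76167; 76167 ≡ 6 (mod 53); 6·9 ≡ 1, so inverse 9.
N/7 = 576693; 576693 ≡ 5 (mod 7); 5·3 ≡ 1, so inverse 3.
N/27 = 149513; 149513 ≡ 14 (mod 27); 14·2 ≡ 1, so inverse 2.
N/13 = 310527; 310527 ≡ 9 (mod 13); 9·3 ≡ 1, so inverse 3.
N/31 = 130221; 130221 ≡ 21 (mod 31); 21·3 ≡ 1, so inverse 3.
x ≡ 2·76167·9 + 4·576693·3 + 5·149513·2 + 8·310527·3 + 25·130221·3 = 27005675.
27005675 mod 4036851 = 2784569.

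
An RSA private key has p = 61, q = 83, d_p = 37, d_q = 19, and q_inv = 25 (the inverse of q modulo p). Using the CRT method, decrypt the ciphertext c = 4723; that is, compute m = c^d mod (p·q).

m₁ = c^(d_p) mod p: c ≡ 26 (mod 61), and 26^37 mod 61 = 44.
m₂ = c^(d_q) mod q: c ≡ 75 (mod 83), and 75^19 mod 83 = 49.
h = q_inv·(m₁ − m₂) mod p = 25·(44 − 49) mod 61 = 58.
m = m₂ + h·q = 49 + 58·83 = 4863.

4863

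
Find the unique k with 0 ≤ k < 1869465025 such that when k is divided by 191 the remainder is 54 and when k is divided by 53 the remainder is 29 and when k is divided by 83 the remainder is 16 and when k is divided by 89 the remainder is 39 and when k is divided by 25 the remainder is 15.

465958115

The moduli are pairwise coprime; N = 191·53·83·89·25 = 1869465025.
N/191 = 9787775; 9787775 ≡ 171 (mod 191); 171·105 ≡ 1, so inverse 105.
N/53 = 35272925; 35272925 ≡ 47 (mod 53); 47·44 ≡ 1, so inverse 44.
N/83 = 22523675; 22523675 ≡ 48 (mod 83); 48·64 ≡ 1, so inverse 64.
N/89 = 21005225; 21005225 ≡ 68 (mod 89); 68·72 ≡ 1, so inverse 72.
N/25 = 74778601; 74778601 ≡ 1 (mod 25), inverse 1.
k ≡ 54·9787775·105 + 29·35272925·44 + 16·22523675·64 + 39·21005225·72 + 15·74778601·1 = 183673530565.
183673530565 mod 1869465025 = 465958115.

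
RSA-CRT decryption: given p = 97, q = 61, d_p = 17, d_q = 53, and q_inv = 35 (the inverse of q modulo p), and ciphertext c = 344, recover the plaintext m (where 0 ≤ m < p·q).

m₁ = c^(d_p) mod p: c ≡ 53 (mod 97), and 53^17 mod 97 = 32.
m₂ = c^(d_q) mod q: c ≡ 39 (mod 61), and 39^53 mod 61 = 49.
h = q_inv·(m₁ − m₂) mod p = 35·(32 − 49) mod 97 = 84.
m = m₂ + h·q = 49 + 84·61 = 5173.

5173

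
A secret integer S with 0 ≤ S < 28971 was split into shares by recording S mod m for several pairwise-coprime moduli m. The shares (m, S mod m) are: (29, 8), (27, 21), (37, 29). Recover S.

The moduli are pairwise coprime; N = 29·27·37 = 28971.
N/29 = 999; 999 ≡ 13 (mod 29); 13·9 ≡ 1, so inverse 9.
N/27 = 1073; 1073 ≡ 20 (mod 27); 20·23 ≡ 1, so inverse 23.
N/37 = 783; 783 ≡ 6 (mod 37); 6·31 ≡ 1, so inverse 31.
S ≡ 8·999·9 + 21·1073·23 + 29·783·31 = 1294104.
1294104 mod 28971 = 19380.

19380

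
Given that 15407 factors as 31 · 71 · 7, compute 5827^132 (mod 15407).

1303

Mod 31: 5827 ≡ 30; by Fermat, exponent reduces to 132 mod 30 = 12; 30^12 ≡ 1 (mod 31).
Mod 71: 5827 ≡ 5; by Fermat, exponent reduces to 132 mod 70 = 62; 5^62 ≡ 25 (mod 71).
Mod 7: 5827 ≡ 3; since 6 | 132, by Fermat 3^132 ≡ 1 (mod 7).
Combine by CRT: x ≡ 1 (mod 31), x ≡ 25 (mod 71), x ≡ 1 (mod 7) ⇒ x ≡ 1303 (mod 15407).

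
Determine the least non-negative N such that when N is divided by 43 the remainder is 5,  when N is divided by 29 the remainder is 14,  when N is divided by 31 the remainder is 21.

12948

The moduli are pairwise coprime; M = 43·29·31 = 38657.
M/43 = 899; 899 ≡ 39 (mod 43); 39·32 ≡ 1, so inverse 32.
M/29 = 1333; 1333 ≡ 28 (mod 29); 28·28 ≡ 1, so inverse 28.
M/31 = 1247; 1247 ≡ 7 (mod 31); 7·9 ≡ 1, so inverse 9.
N ≡ 5·899·32 + 14·1333·28 + 21·1247·9 = 902059.
902059 mod 38657 = 12948.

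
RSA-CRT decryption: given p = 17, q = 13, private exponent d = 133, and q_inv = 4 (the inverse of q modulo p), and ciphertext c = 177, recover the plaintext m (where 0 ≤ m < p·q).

164

d_p = d mod (p−1) = 133 mod 16 = 5; d_q = d mod (q−1) = 1.
m₁ = c^(d_p) mod p: c ≡ 7 (mod 17), and 7^5 mod 17 = 11.
m₂ = c^(d_q) mod q: c ≡ 8 (mod 13), and 8^1 mod 13 = 8.
h = q_inv·(m₁ − m₂) mod p = 4·(11 − 8) mod 17 = 12.
m = m₂ + h·q = 8 + 12·13 = 164.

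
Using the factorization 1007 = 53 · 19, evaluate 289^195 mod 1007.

372

Mod 53: 289 ≡ 24; by Fermat, exponent reduces to 195 mod 52 = 39; 24^39 ≡ 1 (mod 53).
Mod 19: 289 ≡ 4; by Fermat, exponent reduces to 195 mod 18 = 15; 4^15 ≡ 11 (mod 19).
Combine by CRT: x ≡ 1 (mod 53), x ≡ 11 (mod 19) ⇒ x ≡ 372 (mod 1007).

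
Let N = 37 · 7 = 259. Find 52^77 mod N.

Mod 37: 52 ≡ 15; by Fermat, exponent reduces to 77 mod 36 = 5; 15^5 ≡ 24 (mod 37).
Mod 7: 52 ≡ 3; by Fermat, exponent reduces to 77 mod 6 = 5; 3^5 ≡ 5 (mod 7).
Combine by CRT: x ≡ 24 (mod 37), x ≡ 5 (mod 7) ⇒ x ≡ 61 (mod 259).

61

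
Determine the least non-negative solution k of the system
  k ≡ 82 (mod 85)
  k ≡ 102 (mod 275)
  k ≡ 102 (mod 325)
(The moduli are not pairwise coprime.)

gcd(85, 275) = 5 and 5 | (102 − 82), so the pair is consistent; merging gives k ≡ 4502 (mod 4675), where 4675 = lcm(85, 275).
gcd(4675, 325) = 25 and 25 | (102 − 4502), so the pair is consistent; merging gives k ≡ 46577 (mod 60775), where 60775 = lcm(4675, 325).
The solution is unique modulo lcm(85, 275, 325) = 60775.

46577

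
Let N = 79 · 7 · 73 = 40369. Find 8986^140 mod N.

Mod 79: 8986 ≡ 59; by Fermat, exponent reduces to 140 mod 78 = 62; 59^62 ≡ 50 (mod 79).
Mod 7: 8986 ≡ 5; by Fermat, exponent reduces to 140 mod 6 = 2; 5^2 ≡ 4 (mod 7).
Mod 73: 8986 ≡ 7; by Fermat, exponent reduces to 140 mod 72 = 68; 7^68 ≡ 9 (mod 73).
Combine by CRT: x ≡ 50 (mod 79), x ≡ 4 (mod 7), x ≡ 9 (mod 73) ⇒ x ≡ 4316 (mod 40369).

4316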